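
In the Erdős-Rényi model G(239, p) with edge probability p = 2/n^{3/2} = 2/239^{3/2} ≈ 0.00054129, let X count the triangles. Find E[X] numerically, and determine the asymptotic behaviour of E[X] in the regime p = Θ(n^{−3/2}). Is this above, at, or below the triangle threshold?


Number of potential triangles: C(239, 3) = 2246839.
Each occurs with probability p³ ≈ (0.00054129)³ ≈ 1.5859863e-10.
By linearity: E[X] = C(239, 3)·p³ ≈ 2246839 · 1.5859863e-10 ≈ 0.00036.
Since α = 3/2 > 1, p = c/n^{3/2} = o(1/n) is below the triangle threshold p ~ 1/n. Asymptotically E[X] ~ (c³/6)·n^{3(1−α)} = (2³/6)·n^{-1.5} → 0, so by Markov's inequality G has no triangles w.h.p.

E[X] ≈ 0.00036; in regime p = Θ(1/n^{3/2}) E[X] tends to 0 (below the triangle threshold p ~ 1/n).


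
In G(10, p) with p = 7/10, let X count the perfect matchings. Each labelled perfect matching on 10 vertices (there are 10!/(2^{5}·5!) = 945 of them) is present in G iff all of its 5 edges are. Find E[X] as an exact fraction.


K_10 has 10!/(2^{5}·5!) = 945 labelled perfect matchings.
For each such perfect matching H, let X_H = 1 if all 5 edges of H are present in G. Then P[X_H = 1] = p^{5} = (7/10)^{5} = 16807/100000.
Summing the indicators: E[X] = Σ_H E[X_H] = 945 · p^{5} = 945 · 16807/100000 = 3176523/20000.
Numerically: E[X] ≈ 159.

E[X] = 945 · (7/10)^{5} = 3176523/20000 ≈ 159.


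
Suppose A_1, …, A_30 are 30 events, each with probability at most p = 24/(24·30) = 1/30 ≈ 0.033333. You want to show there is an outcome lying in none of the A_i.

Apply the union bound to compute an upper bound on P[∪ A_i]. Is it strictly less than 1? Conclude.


Union bound: P[∪_{i=1}^{30} A_i] ≤ Σ_i P[A_i] ≤ 30·p = 30·(1/30) = 1.
Numerically: 1 ≈ 1.000000.
Is 1 < 1? NO.
Since the bound 1 is ≥ 1, the union bound is uninformative here; it does NOT by itself certify existence.

30·p = 1 ≈ 1.000000; existence NOT certified by the union bound.


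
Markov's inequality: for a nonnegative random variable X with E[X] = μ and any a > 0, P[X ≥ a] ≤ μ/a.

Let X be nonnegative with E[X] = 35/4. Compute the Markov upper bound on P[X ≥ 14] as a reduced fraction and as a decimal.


μ = E[X] = 35/4, a = 14.
Markov: P[X ≥ 14] ≤ μ/a = (35/4)/14 = 5/8.
Numerically: ≈ 0.625000.
(Since a = 14 > μ = 8.750000, the bound 5/8 is < 1 and informative.)

P[X ≥ 14] ≤ 5/8 ≈ 0.625000.


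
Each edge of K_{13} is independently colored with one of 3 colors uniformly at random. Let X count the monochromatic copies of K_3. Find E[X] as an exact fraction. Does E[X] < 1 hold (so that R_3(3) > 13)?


E[X] = C(13, 3) · 3^{1 − 3} = 286 · 3^{−2} = 286/9.
As a reduced fraction: E[X] = 286/9 ≈ 31.778.
Is E[X] < 1? NO.
Since E[X] ≥ 1, the first-moment bound is inconclusive at n = 13; it does NOT by itself certify R_3(3) > 13.

E[X] = 286/9 ≈ 31.778; E[X] ≥ 1; first-moment method inconclusive here.


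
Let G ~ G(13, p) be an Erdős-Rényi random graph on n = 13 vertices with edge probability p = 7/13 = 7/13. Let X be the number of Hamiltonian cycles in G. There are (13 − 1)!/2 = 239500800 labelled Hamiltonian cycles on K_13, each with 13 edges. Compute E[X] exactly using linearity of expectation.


K_13 has (13 − 1)!/2 = 239500800 labelled Hamiltonian cycles.
For each such Hamiltonian cycle H, let X_H = 1 if all 13 edges of H are present in G. Then P[X_H = 1] = p^{13} = (7/13)^{13} = 96889010407/302875106592253.
By linearity of expectation: E[X] = Σ_H E[X_H] = 239500800 · p^{13} = 239500800 · 96889010407/302875106592253 = 23204995503684825600/302875106592253.
Numerically: E[X] ≈ 76615.7.

E[X] = 239500800 · (7/13)^{13} = 23204995503684825600/302875106592253 ≈ 76615.7.


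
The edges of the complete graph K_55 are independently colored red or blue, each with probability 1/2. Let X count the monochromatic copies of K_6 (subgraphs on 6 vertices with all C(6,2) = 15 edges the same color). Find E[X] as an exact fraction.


Let X = Σ_S X_S over the C(55, 6) = 28989675 subsets S of size 6, where X_S = 1 if the K_6 on S is monochromatic.
For a fixed S, the K_6 on S has C(6, 2) = 15 edges. P[all 15 edges red] = (1/2)^15, and likewise for blue, so P[monochromatic] = 2·(1/2)^15 = 2^{1 − 15} = 1/16384.
By linearity: E[X] = C(55, 6) · 2^{1 − 15} = 28989675 · 1/16384 = 28989675/16384.
Numerically: E[X] ≈ 1769.3893.

E[X] = C(55,6)·2^(1−C(6,2)) = 28989675/16384 ≈ 1769.3893.


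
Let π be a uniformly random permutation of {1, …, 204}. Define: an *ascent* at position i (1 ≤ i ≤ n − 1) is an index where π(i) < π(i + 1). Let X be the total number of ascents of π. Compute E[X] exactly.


Write X = Σ X_I over i = 1, …, 203, with X_I the indicator of one ascent.
There are 203 indicators.
For each fixed i, the pair (π(i), π(i+1)) is a uniformly random ordered pair of distinct values from {1, …, 204}; by symmetry P[π(i) < π(i+1)] = 1/2.
By linearity: E[X] = 203 · (1/2) = (204 − 1) · (1/2) = 203/2 ≈ 101.50000.

E[X] = 203/2 = 101.50000.


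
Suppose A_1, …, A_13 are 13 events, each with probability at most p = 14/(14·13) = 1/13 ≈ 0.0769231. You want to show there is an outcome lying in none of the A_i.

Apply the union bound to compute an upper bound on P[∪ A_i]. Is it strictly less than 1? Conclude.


Union bound: P[∪_{i=1}^{13} A_i] ≤ Σ_i P[A_i] ≤ 13·p = 13·(1/13) = 1.
Numerically: 1 ≈ 1.0000000.
Is 1 < 1? NO.
Since the bound 1 is ≥ 1, the union bound is uninformative here; it does NOT by itself certify existence.

13·p = 1 ≈ 1.0000000; existence NOT certified by the union bound.


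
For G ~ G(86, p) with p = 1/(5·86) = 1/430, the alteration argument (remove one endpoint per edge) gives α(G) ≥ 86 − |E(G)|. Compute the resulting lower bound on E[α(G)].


E[|E(G)|] = C(86, 2)·p = 3655 · (1/430) = 17/2.
E[α(G)] ≥ n − E[|E(G)|] = 86 − 17/2 = 155/2.
Numerically: ≈ 77.500000.
(This is only a lower bound; the true E[α(G)] may be larger.)

E[α(G)] ≥ 155/2 ≈ 77.500000.


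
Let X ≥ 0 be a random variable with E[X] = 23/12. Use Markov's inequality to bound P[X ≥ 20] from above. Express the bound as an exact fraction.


μ = E[X] = 23/12, a = 20.
Markov: P[X ≥ 20] ≤ μ/a = (23/12)/20 = 23/240.
Numerically: ≈ 0.096.
(Since a = 20 > μ = 1.917, the bound 23/240 is < 1 and informative.)

P[X ≥ 20] ≤ 23/240 ≈ 0.096.


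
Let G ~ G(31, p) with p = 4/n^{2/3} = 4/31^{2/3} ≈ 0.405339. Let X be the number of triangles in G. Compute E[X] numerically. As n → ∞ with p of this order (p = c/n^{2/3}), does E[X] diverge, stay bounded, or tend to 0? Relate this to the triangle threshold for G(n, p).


Number of potential triangles: C(31, 3) = 4495.
Each occurs with probability p³ ≈ (0.405339)³ ≈ 6.65972945e-02.
By linearity: E[X] = C(31, 3)·p³ ≈ 4495 · 6.65972945e-02 ≈ 299.354839.
Since α = 2/3 < 1, p = c/n^{2/3} ≫ 1/n is above the triangle threshold p ~ 1/n. Asymptotically E[X] ~ (c³/6)·n^{3(1−α)} = (4³/6)·n^{1} → ∞; triangles are abundant w.h.p.

E[X] ≈ 299.354839; in regime p = Θ(1/n^{2/3}) E[X] diverges (above the triangle threshold p ~ 1/n).


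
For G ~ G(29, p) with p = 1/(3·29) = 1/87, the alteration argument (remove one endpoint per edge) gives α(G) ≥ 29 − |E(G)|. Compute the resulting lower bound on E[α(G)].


E[|E(G)|] = C(29, 2)·p = 406 · (1/87) = 14/3.
E[α(G)] ≥ n − E[|E(G)|] = 29 − 14/3 = 73/3.
Numerically: ≈ 24.333333.
(This is only a lower bound; the true E[α(G)] may be larger.)

E[α(G)] ≥ 73/3 ≈ 24.333333.


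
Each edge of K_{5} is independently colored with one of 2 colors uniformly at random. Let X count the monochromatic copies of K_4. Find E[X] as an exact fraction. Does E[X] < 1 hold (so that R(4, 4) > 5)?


E[X] = C(5, 4) · 2^{1 − 6} = 5 · 2^{−5} = 5/32.
As a reduced fraction: E[X] = 5/32 ≈ 0.156250.
Is E[X] < 1? YES.
Since E[X] < 1, there exists a 2-coloring of K_{5} with no monochromatic K_4; hence R(4, 4) > 5.

E[X] = 5/32 ≈ 0.156250; E[X] < 1, so R(4, 4) > 5.


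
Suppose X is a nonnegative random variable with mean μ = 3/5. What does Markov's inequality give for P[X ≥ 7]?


μ = E[X] = 3/5, a = 7.
Markov: P[X ≥ 7] ≤ μ/a = (3/5)/7 = 3/35.
Numerically: ≈ 0.086.
(Since a = 7 > μ = 0.600, the bound 3/35 is < 1 and informative.)

P[X ≥ 7] ≤ 3/35 ≈ 0.086.


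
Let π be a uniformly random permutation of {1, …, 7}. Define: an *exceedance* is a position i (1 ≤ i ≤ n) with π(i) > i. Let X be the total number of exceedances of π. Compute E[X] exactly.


Write X = Σ_{i=1}^{7} X_i, where X_i = 1_{π(i) > i}.
For each fixed i, π(i) is uniform over {1, …, 7} (marginal of a uniform permutation), so P[π(i) > i] = (n − i)/n. Summing: Σ_{i=1}^{7} (n − i)/n = (0 + 1 + … + 6)/7 = 7(7 − 1)/(2·7) = (7 − 1)/2.
Hence E[X] = Σ_{i=1}^{7} (7 − i)/7 = 3 ≈ 3.0000.

E[X] = 3 = 3.0000.


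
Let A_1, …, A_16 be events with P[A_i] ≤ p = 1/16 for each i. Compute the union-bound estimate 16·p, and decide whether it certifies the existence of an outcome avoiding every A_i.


Union bound: P[∪_{i=1}^{16} A_i] ≤ Σ_i P[A_i] ≤ 16·p = 16·(1/16) = 1.
Numerically: 1 ≈ 1.0000.
Is 1 < 1? NO.
Since the bound 1 is ≥ 1, the union bound is uninformative here; it does NOT by itself certify existence.

16·p = 1 ≈ 1.0000; existence NOT certified by the union bound.


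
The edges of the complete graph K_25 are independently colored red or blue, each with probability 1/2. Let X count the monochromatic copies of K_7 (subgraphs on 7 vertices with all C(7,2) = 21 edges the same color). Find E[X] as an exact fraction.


Let X = Σ_S X_S over the C(25, 7) = 480700 subsets S of size 7, where X_S = 1 if the K_7 on S is monochromatic.
For a fixed S, the K_7 on S has C(7, 2) = 21 edges. P[all 21 edges red] = (1/2)^21, and likewise for blue, so P[monochromatic] = 2·(1/2)^21 = 2^{1 − 21} = 1/1048576.
By linearity: E[X] = C(25, 7) · 2^{1 − 21} = 480700 · 1/1048576 = 120175/262144.
Numerically: E[X] ≈ 0.458431.

E[X] = C(25,7)·2^(1−C(7,2)) = 120175/262144 ≈ 0.458431.


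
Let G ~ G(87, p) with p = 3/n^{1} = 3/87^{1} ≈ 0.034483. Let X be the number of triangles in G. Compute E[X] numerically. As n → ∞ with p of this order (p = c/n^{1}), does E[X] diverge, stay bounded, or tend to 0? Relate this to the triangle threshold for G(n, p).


Number of potential triangles: C(87, 3) = 105995.
Each occurs with probability p³ ≈ (0.034483)³ ≈ 4.1002091e-05.
By linearity: E[X] = C(87, 3)·p³ ≈ 105995 · 4.1002091e-05 ≈ 4.34602.
Here α = 1, so p = 3/n is exactly at the triangle threshold p ~ 1/n. Asymptotically E[X] → c³/6 = 3³/6 = 9/2 ≈ 4.50000, a bounded constant. In this regime the triangle count is asymptotically Poisson(c³/6).

E[X] ≈ 4.34602; in regime p = Θ(1/n^{1}) E[X] stays bounded (at the triangle threshold p ~ 1/n).


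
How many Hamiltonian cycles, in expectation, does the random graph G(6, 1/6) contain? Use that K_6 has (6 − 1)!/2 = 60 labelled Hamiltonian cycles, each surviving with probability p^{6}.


K_6 has (6 − 1)!/2 = 60 labelled Hamiltonian cycles.
For each such Hamiltonian cycle H, let X_H = 1 if all 6 edges of H are present in G. Then P[X_H = 1] = p^{6} = (1/6)^{6} = 1/46656.
By linearity: E[X] = Σ_H E[X_H] = 60 · p^{6} = 60 · 1/46656 = 5/3888.
Numerically: E[X] ≈ 0.001286.

E[X] = 60 · (1/6)^{6} = 5/3888 ≈ 0.001286.


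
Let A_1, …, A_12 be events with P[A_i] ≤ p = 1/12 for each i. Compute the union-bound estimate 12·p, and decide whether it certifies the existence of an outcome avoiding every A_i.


Union bound: P[∪_{i=1}^{12} A_i] ≤ Σ_i P[A_i] ≤ 12·p = 12·(1/12) = 1.
Numerically: 1 ≈ 1.000.
Is 1 < 1? NO.
Since the bound 1 is ≥ 1, the union bound is uninformative here; it does NOT by itself certify existence.

12·p = 1 ≈ 1.000; existence NOT certified by the union bound.


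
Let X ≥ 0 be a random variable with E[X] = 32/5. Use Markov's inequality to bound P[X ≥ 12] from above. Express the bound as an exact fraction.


μ = E[X] = 32/5, a = 12.
Markov: P[X ≥ 12] ≤ μ/a = (32/5)/12 = 8/15.
Numerically: ≈ 0.53333.
(Since a = 12 > μ = 6.40000, the bound 8/15 is < 1 and informative.)

P[X ≥ 12] ≤ 8/15 ≈ 0.53333.


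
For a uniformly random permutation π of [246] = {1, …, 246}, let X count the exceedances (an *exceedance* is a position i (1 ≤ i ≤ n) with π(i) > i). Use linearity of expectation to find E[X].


Write X = Σ_{i=1}^{246} X_i, where X_i = 1_{π(i) > i}.
For each fixed i, π(i) is uniform over {1, …, 246} (marginal of a uniform permutation), so P[π(i) > i] = (n − i)/n. Summing: Σ_{i=1}^{246} (n − i)/n = (0 + 1 + … + 245)/246 = 246(246 − 1)/(2·246) = (246 − 1)/2.
Hence E[X] = Σ_{i=1}^{246} (246 − i)/246 = 245/2 ≈ 122.5000.

E[X] = 245/2 = 122.5000.


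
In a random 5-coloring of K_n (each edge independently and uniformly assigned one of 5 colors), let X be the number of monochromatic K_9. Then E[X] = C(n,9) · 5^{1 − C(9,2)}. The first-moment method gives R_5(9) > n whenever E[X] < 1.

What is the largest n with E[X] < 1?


We need C(n, 9) · 5^{1 − 36} < 1, i.e. C(n, 9) < 5^{36 − 1} = 2910383045673370361328125.
Check values of n near the boundary:
  n = 2169: C(2169, 9) = 2879753360044504243499683; 2879753360044504243499683 < 2910383045673370361328125? YES
  n = 2170: C(2170, 9) = 2891746779868845075610510; 2891746779868845075610510 < 2910383045673370361328125? YES
  n = 2171: C(2171, 9) = 2903784578674959601827205; 2903784578674959601827205 < 2910383045673370361328125? YES
  n = 2172: C(2172, 9) = 2915866900084148060642020; 2915866900084148060642020 < 2910383045673370361328125? NO
The largest n with C(n, 9) < 2910383045673370361328125 is n = 2171 (where E[X] = 580756915734991920365441/582076609134674072265625 ≈ 0.99773). Hence R_5(9) > 2171, i.e. R_5(9) ≥ 2172.

Largest n = 2171; hence R_5(9) > 2171.


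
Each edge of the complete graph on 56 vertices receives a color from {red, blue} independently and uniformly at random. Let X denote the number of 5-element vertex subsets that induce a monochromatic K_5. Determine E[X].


Let X = Σ_S X_S over the C(56, 5) = 3819816 subsets S of size 5, where X_S = 1 if the K_5 on S is monochromatic.
For a fixed S, the K_5 on S has C(5, 2) = 10 edges. P[all 10 edges red] = (1/2)^10, and likewise for blue, so P[monochromatic] = 2·(1/2)^10 = 2^{1 − 10} = 1/512.
By linearity of expectation: E[X] = C(56, 5) · 2^{1 − 10} = 3819816 · 1/512 = 477477/64.
Numerically: E[X] ≈ 7460.578125.

E[X] = C(56,5)·2^(1−C(5,2)) = 477477/64 ≈ 7460.578125.


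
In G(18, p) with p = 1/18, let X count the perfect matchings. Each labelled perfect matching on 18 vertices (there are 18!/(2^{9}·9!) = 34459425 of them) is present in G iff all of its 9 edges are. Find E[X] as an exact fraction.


K_18 has 18!/(2^{9}·9!) = 34459425 labelled perfect matchings.
For each such perfect matching H, let X_H = 1 if all 9 edges of H are present in G. Then P[X_H = 1] = p^{9} = (1/18)^{9} = 1/198359290368.
Summing the indicators: E[X] = Σ_H E[X_H] = 34459425 · p^{9} = 34459425 · 1/198359290368 = 425425/2448880128.
Numerically: E[X] ≈ 0.000174.

E[X] = 34459425 · (1/18)^{9} = 425425/2448880128 ≈ 0.000174.


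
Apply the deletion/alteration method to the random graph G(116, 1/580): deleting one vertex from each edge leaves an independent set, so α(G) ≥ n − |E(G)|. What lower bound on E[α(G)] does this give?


E[|E(G)|] = C(116, 2)·p = 6670 · (1/580) = 23/2.
E[α(G)] ≥ n − E[|E(G)|] = 116 − 23/2 = 209/2.
Numerically: ≈ 104.500.
(This is only a lower bound; the true E[α(G)] may be larger.)

E[α(G)] ≥ 209/2 ≈ 104.500.


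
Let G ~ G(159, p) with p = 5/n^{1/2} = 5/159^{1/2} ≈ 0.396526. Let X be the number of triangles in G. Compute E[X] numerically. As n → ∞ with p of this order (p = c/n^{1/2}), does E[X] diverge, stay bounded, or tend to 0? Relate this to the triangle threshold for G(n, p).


Number of potential triangles: C(159, 3) = 657359.
Each occurs with probability p³ ≈ (0.396526)³ ≈ 6.23468228e-02.
By linearity: E[X] = C(159, 3)·p³ ≈ 657359 · 6.23468228e-02 ≈ 40984.245074.
Since α = 1/2 < 1, p = c/n^{1/2} ≫ 1/n is above the triangle threshold p ~ 1/n. Asymptotically E[X] ~ (c³/6)·n^{3(1−α)} = (5³/6)·n^{1.5} → ∞; triangles are abundant w.h.p.

E[X] ≈ 40984.245074; in regime p = Θ(1/n^{1/2}) E[X] diverges (above the triangle threshold p ~ 1/n).


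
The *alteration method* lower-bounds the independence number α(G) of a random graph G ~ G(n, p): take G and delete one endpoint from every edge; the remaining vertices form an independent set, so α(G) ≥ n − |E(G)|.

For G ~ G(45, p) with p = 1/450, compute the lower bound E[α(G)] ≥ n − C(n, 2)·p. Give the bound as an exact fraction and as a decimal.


E[|E(G)|] = C(45, 2)·p = 990 · (1/450) = 11/5.
E[α(G)] ≥ n − E[|E(G)|] = 45 − 11/5 = 214/5.
Numerically: ≈ 42.800000.
(This is only a lower bound; the true E[α(G)] may be larger.)

E[α(G)] ≥ 214/5 ≈ 42.800000.


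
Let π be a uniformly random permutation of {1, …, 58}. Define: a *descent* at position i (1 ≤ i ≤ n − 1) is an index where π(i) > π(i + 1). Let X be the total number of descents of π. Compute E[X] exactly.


Write X = Σ X_I over i = 1, …, 57, with X_I the indicator of one descent.
There are 57 indicators.
For each fixed i, the pair (π(i), π(i+1)) is a uniformly random ordered pair of distinct values from {1, …, 58}; by symmetry P[π(i) > π(i+1)] = 1/2.
By linearity: E[X] = 57 · (1/2) = (58 − 1) · (1/2) = 57/2 ≈ 28.50000.

E[X] = 57/2 = 28.50000.


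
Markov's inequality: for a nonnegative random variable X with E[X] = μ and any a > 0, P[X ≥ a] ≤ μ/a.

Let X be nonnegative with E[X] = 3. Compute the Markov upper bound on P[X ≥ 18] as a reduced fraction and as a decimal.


μ = E[X] = 3, a = 18.
Markov: P[X ≥ 18] ≤ μ/a = (3)/18 = 1/6.
Numerically: ≈ 0.167.
(Since a = 18 > μ = 3.000, the bound 1/6 is < 1 and informative.)

P[X ≥ 18] ≤ 1/6 ≈ 0.167.


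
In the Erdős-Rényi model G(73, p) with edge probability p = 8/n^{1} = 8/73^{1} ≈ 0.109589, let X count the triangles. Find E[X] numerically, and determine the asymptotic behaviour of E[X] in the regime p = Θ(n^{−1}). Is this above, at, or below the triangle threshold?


Number of potential triangles: C(73, 3) = 62196.
Each occurs with probability p³ ≈ (0.109589)³ ≈ 1.31613786e-03.
By linearity: E[X] = C(73, 3)·p³ ≈ 62196 · 1.31613786e-03 ≈ 81.858510.
Here α = 1, so p = 8/n is exactly at the triangle threshold p ~ 1/n. Asymptotically E[X] → c³/6 = 8³/6 = 256/3 ≈ 85.333333, a bounded constant. In this regime the triangle count is asymptotically Poisson(c³/6).

E[X] ≈ 81.858510; in regime p = Θ(1/n^{1}) E[X] stays bounded (at the triangle threshold p ~ 1/n).


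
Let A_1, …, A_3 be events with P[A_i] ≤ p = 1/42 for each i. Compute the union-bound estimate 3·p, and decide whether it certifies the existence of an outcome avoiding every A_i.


Union bound: P[∪_{i=1}^{3} A_i] ≤ Σ_i P[A_i] ≤ 3·p = 3·(1/42) = 1/14.
Numerically: 1/14 ≈ 0.071.
Is 1/14 < 1? YES.
Since P[∪ A_i] ≤ 1/14 < 1, the complement has P[∩ A_i^c] ≥ 1 − 1/14 = 13/14 > 0, so some outcome avoids every A_i.

3·p = 1/14 ≈ 0.071; existence CERTIFIED by the union bound.


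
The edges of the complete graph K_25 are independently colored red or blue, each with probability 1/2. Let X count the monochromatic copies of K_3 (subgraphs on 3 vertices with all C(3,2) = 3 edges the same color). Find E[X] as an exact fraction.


Let X = Σ_S X_S over the C(25, 3) = 2300 subsets S of size 3, where X_S = 1 if the K_3 on S is monochromatic.
For a fixed S, the K_3 on S has C(3, 2) = 3 edges. P[all 3 edges red] = (1/2)^3, and likewise for blue, so P[monochromatic] = 2·(1/2)^3 = 2^{1 − 3} = 1/4.
Summing: E[X] = C(25, 3) · 2^{1 − 3} = 2300 · 1/4 = 575.
Numerically: E[X] ≈ 575.00000.

E[X] = C(25,3)·2^(1−C(3,2)) = 575 ≈ 575.00000.


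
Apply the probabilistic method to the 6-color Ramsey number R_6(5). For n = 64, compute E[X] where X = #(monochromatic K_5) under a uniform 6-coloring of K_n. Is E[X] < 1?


E[X] = C(64, 5) · 6^{1 − 10} = 7624512 · 6^{−9} = 7624512/10077696.
As a reduced fraction: E[X] = 13237/17496 ≈ 0.757.
Is E[X] < 1? YES.
Since E[X] < 1, there exists a 6-coloring of K_{64} with no monochromatic K_5; hence R_6(5) > 64.

E[X] = 13237/17496 ≈ 0.757; E[X] < 1, so R_6(5) > 64.


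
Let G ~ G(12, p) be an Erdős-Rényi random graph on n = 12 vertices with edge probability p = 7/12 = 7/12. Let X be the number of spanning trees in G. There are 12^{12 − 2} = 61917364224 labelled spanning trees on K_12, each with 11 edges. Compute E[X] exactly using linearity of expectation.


K_12 has 12^{12 − 2} = 61917364224 labelled spanning trees.
For each such spanning tree H, let X_H = 1 if all 11 edges of H are present in G. Then P[X_H = 1] = p^{11} = (7/12)^{11} = 1977326743/743008370688.
By linearity: E[X] = Σ_H E[X_H] = 61917364224 · p^{11} = 61917364224 · 1977326743/743008370688 = 1977326743/12.
Numerically: E[X] ≈ 1.648e+08.

E[X] = 61917364224 · (7/12)^{11} = 1977326743/12 ≈ 1.648e+08.


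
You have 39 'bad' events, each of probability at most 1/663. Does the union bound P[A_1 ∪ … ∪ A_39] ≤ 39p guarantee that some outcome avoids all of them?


Union bound: P[∪_{i=1}^{39} A_i] ≤ Σ_i P[A_i] ≤ 39·p = 39·(1/663) = 1/17.
Numerically: 1/17 ≈ 0.058824.
Is 1/17 < 1? YES.
Since P[∪ A_i] ≤ 1/17 < 1, the complement has P[∩ A_i^c] ≥ 1 − 1/17 = 16/17 > 0, so some outcome avoids every A_i.

39·p = 1/17 ≈ 0.058824; existence CERTIFIED by the union bound.


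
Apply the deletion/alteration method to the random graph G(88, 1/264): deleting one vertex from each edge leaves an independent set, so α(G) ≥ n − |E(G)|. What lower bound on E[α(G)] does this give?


E[|E(G)|] = C(88, 2)·p = 3828 · (1/264) = 29/2.
E[α(G)] ≥ n − E[|E(G)|] = 88 − 29/2 = 147/2.
Numerically: ≈ 73.500.
(This is only a lower bound; the true E[α(G)] may be larger.)

E[α(G)] ≥ 147/2 ≈ 73.500.


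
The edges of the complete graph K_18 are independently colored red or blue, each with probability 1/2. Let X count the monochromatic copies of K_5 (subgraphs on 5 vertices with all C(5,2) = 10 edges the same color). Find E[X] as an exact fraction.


Let X = Σ_S X_S over the C(18, 5) = 8568 subsets S of size 5, where X_S = 1 if the K_5 on S is monochromatic.
For a fixed S, the K_5 on S has C(5, 2) = 10 edges. P[all 10 edges red] = (1/2)^10, and likewise for blue, so P[monochromatic] = 2·(1/2)^10 = 2^{1 − 10} = 1/512.
By linearity: E[X] = C(18, 5) · 2^{1 − 10} = 8568 · 1/512 = 1071/64.
Numerically: E[X] ≈ 16.73438.

E[X] = C(18,5)·2^(1−C(5,2)) = 1071/64 ≈ 16.73438.


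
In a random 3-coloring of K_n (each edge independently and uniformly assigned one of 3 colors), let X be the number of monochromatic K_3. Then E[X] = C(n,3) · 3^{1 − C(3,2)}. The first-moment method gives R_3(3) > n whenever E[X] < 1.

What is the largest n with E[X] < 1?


We need C(n, 3) · 3^{1 − 3} < 1, i.e. C(n, 3) < 3^{3 − 1} = 9.
Check values of n near the boundary:
  n = 3: C(3, 3) = 1; 1 < 9? YES
  n = 4: C(4, 3) = 4; 4 < 9? YES
  n = 5: C(5, 3) = 10; 10 < 9? NO
The largest n with C(n, 3) < 9 is n = 4 (where E[X] = 4/9 ≈ 0.4444). Hence R_3(3) > 4, i.e. R_3(3) ≥ 5.

Largest n = 4; hence R_3(3) > 4.


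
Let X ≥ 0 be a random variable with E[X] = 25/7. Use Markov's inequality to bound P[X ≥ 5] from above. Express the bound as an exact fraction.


μ = E[X] = 25/7, a = 5.
Markov: P[X ≥ 5] ≤ μ/a = (25/7)/5 = 5/7.
Numerically: ≈ 0.71429.
(Since a = 5 > μ = 3.57143, the bound 5/7 is < 1 and informative.)

P[X ≥ 5] ≤ 5/7 ≈ 0.71429.


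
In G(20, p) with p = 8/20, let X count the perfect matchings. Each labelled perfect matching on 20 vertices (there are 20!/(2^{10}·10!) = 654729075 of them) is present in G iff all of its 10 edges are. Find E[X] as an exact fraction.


K_20 has 20!/(2^{10}·10!) = 654729075 labelled perfect matchings.
For each such perfect matching H, let X_H = 1 if all 10 edges of H are present in G. Then P[X_H = 1] = p^{10} = (2/5)^{10} = 1024/9765625.
Summing the indicators: E[X] = Σ_H E[X_H] = 654729075 · p^{10} = 654729075 · 1024/9765625 = 26817702912/390625.
Numerically: E[X] ≈ 6.87e+04.

E[X] = 654729075 · (2/5)^{10} = 26817702912/390625 ≈ 6.87e+04.


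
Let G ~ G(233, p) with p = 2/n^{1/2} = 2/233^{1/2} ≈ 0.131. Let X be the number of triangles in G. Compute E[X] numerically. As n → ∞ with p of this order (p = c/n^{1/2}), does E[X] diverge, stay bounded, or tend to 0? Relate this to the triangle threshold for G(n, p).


Number of potential triangles: C(233, 3) = 2081156.
Each occurs with probability p³ ≈ (0.131)³ ≈ 2.24935e-03.
By linearity: E[X] = C(233, 3)·p³ ≈ 2081156 · 2.24935e-03 ≈ 4681.238.
Since α = 1/2 < 1, p = c/n^{1/2} ≫ 1/n is above the triangle threshold p ~ 1/n. Asymptotically E[X] ~ (c³/6)·n^{3(1−α)} = (2³/6)·n^{1.5} → ∞; triangles are abundant w.h.p.

E[X] ≈ 4681.238; in regime p = Θ(1/n^{1/2}) E[X] diverges (above the triangle threshold p ~ 1/n).


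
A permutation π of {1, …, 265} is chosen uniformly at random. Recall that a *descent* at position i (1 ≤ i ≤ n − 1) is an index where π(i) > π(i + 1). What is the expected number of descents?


Write X = Σ X_I over i = 1, …, 264, with X_I the indicator of one descent.
There are 264 indicators.
For each fixed i, the pair (π(i), π(i+1)) is a uniformly random ordered pair of distinct values from {1, …, 265}; by symmetry P[π(i) > π(i+1)] = 1/2.
By linearity: E[X] = 264 · (1/2) = (265 − 1) · (1/2) = 132 ≈ 132.00000.

E[X] = 132 = 132.00000.


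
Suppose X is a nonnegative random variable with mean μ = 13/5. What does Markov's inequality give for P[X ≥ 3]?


μ = E[X] = 13/5, a = 3.
Markov: P[X ≥ 3] ≤ μ/a = (13/5)/3 = 13/15.
Numerically: ≈ 0.8667.
(Since a = 3 > μ = 2.6000, the bound 13/15 is < 1 and informative.)

P[X ≥ 3] ≤ 13/15 ≈ 0.8667.


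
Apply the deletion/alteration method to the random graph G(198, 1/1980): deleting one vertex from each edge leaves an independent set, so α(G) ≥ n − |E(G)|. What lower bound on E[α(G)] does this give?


E[|E(G)|] = C(198, 2)·p = 19503 · (1/1980) = 197/20.
E[α(G)] ≥ n − E[|E(G)|] = 198 − 197/20 = 3763/20.
Numerically: ≈ 188.150.
(This is only a lower bound; the true E[α(G)] may be larger.)

E[α(G)] ≥ 3763/20 ≈ 188.150.


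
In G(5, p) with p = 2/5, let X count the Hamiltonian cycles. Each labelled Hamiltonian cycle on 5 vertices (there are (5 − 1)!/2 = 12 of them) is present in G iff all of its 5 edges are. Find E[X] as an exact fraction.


K_5 has (5 − 1)!/2 = 12 labelled Hamiltonian cycles.
For each such Hamiltonian cycle H, let X_H = 1 if all 5 edges of H are present in G. Then P[X_H = 1] = p^{5} = (2/5)^{5} = 32/3125.
By linearity: E[X] = Σ_H E[X_H] = 12 · p^{5} = 12 · 32/3125 = 384/3125.
Numerically: E[X] ≈ 0.12288.

E[X] = 12 · (2/5)^{5} = 384/3125 ≈ 0.12288.


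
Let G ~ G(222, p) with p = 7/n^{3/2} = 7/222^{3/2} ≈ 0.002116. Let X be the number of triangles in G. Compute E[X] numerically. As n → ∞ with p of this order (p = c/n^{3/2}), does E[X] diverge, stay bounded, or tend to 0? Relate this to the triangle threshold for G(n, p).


Number of potential triangles: C(222, 3) = 1798940.
Each occurs with probability p³ ≈ (0.002116)³ ≈ 9.477761e-09.
By linearity: E[X] = C(222, 3)·p³ ≈ 1798940 · 9.477761e-09 ≈ 0.0170.
Since α = 3/2 > 1, p = c/n^{3/2} = o(1/n) is below the triangle threshold p ~ 1/n. Asymptotically E[X] ~ (c³/6)·n^{3(1−α)} = (7³/6)·n^{-1.5} → 0, so by Markov's inequality G has no triangles w.h.p.

E[X] ≈ 0.0170; in regime p = Θ(1/n^{3/2}) E[X] tends to 0 (below the triangle threshold p ~ 1/n).


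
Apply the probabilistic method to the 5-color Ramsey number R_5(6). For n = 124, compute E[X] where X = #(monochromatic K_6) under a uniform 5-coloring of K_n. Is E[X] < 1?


E[X] = C(124, 6) · 5^{1 − 15} = 4465475476 · 5^{−14} = 4465475476/6103515625.
As a reduced fraction: E[X] = 4465475476/6103515625 ≈ 0.731624.
Is E[X] < 1? YES.
Since E[X] < 1, there exists a 5-coloring of K_{124} with no monochromatic K_6; hence R_5(6) > 124.

E[X] = 4465475476/6103515625 ≈ 0.731624; E[X] < 1, so R_5(6) > 124.


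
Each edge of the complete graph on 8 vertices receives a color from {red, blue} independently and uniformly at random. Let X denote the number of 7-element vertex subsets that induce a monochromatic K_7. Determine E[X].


Let X = Σ_S X_S over the C(8, 7) = 8 subsets S of size 7, where X_S = 1 if the K_7 on S is monochromatic.
For a fixed S, the K_7 on S has C(7, 2) = 21 edges. P[all 21 edges red] = (1/2)^21, and likewise for blue, so P[monochromatic] = 2·(1/2)^21 = 2^{1 − 21} = 1/1048576.
By linearity: E[X] = C(8, 7) · 2^{1 − 21} = 8 · 1/1048576 = 1/131072.
Numerically: E[X] ≈ 0.000008.

E[X] = C(8,7)·2^(1−C(7,2)) = 1/131072 ≈ 0.000008.


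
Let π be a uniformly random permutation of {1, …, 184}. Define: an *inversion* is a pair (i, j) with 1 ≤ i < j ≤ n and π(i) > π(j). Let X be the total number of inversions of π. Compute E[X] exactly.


Write X = Σ X_I over the C(184, 2) = 16836 pairs i < j, with X_I the indicator of one inversion.
There are 16836 indicators.
For each fixed pair i < j, the values π(i) and π(j) are two distinct elements of {1, …, 184} in uniformly random order; by symmetry P[π(i) > π(j)] = 1/2.
By linearity: E[X] = 16836 · (1/2) = C(184, 2) · (1/2) = 16836/2 = 8418 ≈ 8418.000.

E[X] = 8418 = 8418.000.


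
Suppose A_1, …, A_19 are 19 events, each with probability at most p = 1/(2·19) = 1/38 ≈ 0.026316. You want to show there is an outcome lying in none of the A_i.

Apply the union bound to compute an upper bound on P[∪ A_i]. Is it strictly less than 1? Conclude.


Union bound: P[∪_{i=1}^{19} A_i] ≤ Σ_i P[A_i] ≤ 19·p = 19·(1/38) = 1/2.
Numerically: 1/2 ≈ 0.500000.
Is 1/2 < 1? YES.
Since P[∪ A_i] ≤ 1/2 < 1, the complement has P[∩ A_i^c] ≥ 1 − 1/2 = 1/2 > 0, so some outcome avoids every A_i.

19·p = 1/2 ≈ 0.500000; existence CERTIFIED by the union bound.


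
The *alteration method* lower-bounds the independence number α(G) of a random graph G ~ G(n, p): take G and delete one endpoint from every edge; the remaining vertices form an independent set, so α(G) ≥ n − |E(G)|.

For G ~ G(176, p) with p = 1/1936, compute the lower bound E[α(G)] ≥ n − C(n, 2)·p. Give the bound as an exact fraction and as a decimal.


E[|E(G)|] = C(176, 2)·p = 15400 · (1/1936) = 175/22.
E[α(G)] ≥ n − E[|E(G)|] = 176 − 175/22 = 3697/22.
Numerically: ≈ 168.0455.
(This is only a lower bound; the true E[α(G)] may be larger.)

E[α(G)] ≥ 3697/22 ≈ 168.0455.


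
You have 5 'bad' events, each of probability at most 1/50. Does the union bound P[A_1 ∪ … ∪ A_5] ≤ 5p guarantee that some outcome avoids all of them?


Union bound: P[∪_{i=1}^{5} A_i] ≤ Σ_i P[A_i] ≤ 5·p = 5·(1/50) = 1/10.
Numerically: 1/10 ≈ 0.10000.
Is 1/10 < 1? YES.
Since P[∪ A_i] ≤ 1/10 < 1, the complement has P[∩ A_i^c] ≥ 1 − 1/10 = 9/10 > 0, so some outcome avoids every A_i.

5·p = 1/10 ≈ 0.10000; existence CERTIFIED by the union bound.


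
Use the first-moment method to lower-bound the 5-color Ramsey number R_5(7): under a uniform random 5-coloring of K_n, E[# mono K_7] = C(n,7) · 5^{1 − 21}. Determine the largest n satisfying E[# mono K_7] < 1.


We need C(n, 7) · 5^{1 − 21} < 1, i.e. C(n, 7) < 5^{21 − 1} = 95367431640625.
Check values of n near the boundary:
  n = 336: C(336, 7) = 90079147136880; 90079147136880 < 95367431640625? YES
  n = 337: C(337, 7) = 91989916924632; 91989916924632 < 95367431640625? YES
  n = 338: C(338, 7) = 93935323022736; 93935323022736 < 95367431640625? YES
  n = 339: C(339, 7) = 95915887062372; 95915887062372 < 95367431640625? NO
The largest n with C(n, 7) < 95367431640625 is n = 338 (where E[X] = 93935323022736/95367431640625 ≈ 0.9850). Hence R_5(7) > 338, i.e. R_5(7) ≥ 339.

Largest n = 338; hence R_5(7) > 338.


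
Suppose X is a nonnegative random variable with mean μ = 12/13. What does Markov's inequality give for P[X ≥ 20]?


μ = E[X] = 12/13, a = 20.
Markov: P[X ≥ 20] ≤ μ/a = (12/13)/20 = 3/65.
Numerically: ≈ 0.04615.
(Since a = 20 > μ = 0.92308, the bound 3/65 is < 1 and informative.)

P[X ≥ 20] ≤ 3/65 ≈ 0.04615.


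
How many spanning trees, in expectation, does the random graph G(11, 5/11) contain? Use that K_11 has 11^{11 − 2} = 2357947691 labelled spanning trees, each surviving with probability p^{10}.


K_11 has 11^{11 − 2} = 2357947691 labelled spanning trees.
For each such spanning tree H, let X_H = 1 if all 10 edges of H are present in G. Then P[X_H = 1] = p^{10} = (5/11)^{10} = 9765625/25937424601.
By linearity: E[X] = Σ_H E[X_H] = 2357947691 · p^{10} = 2357947691 · 9765625/25937424601 = 9765625/11.
Numerically: E[X] ≈ 887784.

E[X] = 2357947691 · (5/11)^{10} = 9765625/11 ≈ 887784.


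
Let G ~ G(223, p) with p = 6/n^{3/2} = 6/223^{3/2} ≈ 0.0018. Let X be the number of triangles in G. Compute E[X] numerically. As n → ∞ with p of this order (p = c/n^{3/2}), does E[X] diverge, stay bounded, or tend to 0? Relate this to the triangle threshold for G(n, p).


Number of potential triangles: C(223, 3) = 1823471.
Each occurs with probability p³ ≈ (0.0018)³ ≈ 5.84900e-09.
By linearity: E[X] = C(223, 3)·p³ ≈ 1823471 · 5.84900e-09 ≈ 0.011.
Since α = 3/2 > 1, p = c/n^{3/2} = o(1/n) is below the triangle threshold p ~ 1/n. Asymptotically E[X] ~ (c³/6)·n^{3(1−α)} = (6³/6)·n^{-1.5} → 0, so by Markov's inequality G has no triangles w.h.p.

E[X] ≈ 0.011; in regime p = Θ(1/n^{3/2}) E[X] tends to 0 (below the triangle threshold p ~ 1/n).


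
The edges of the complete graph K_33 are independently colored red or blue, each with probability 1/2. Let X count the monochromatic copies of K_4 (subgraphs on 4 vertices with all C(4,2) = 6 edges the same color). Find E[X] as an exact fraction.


Let X = Σ_S X_S over the C(33, 4) = 40920 subsets S of size 4, where X_S = 1 if the K_4 on S is monochromatic.
For a fixed S, the K_4 on S has C(4, 2) = 6 edges. P[all 6 edges red] = (1/2)^6, and likewise for blue, so P[monochromatic] = 2·(1/2)^6 = 2^{1 − 6} = 1/32.
By linearity: E[X] = C(33, 4) · 2^{1 − 6} = 40920 · 1/32 = 5115/4.
Numerically: E[X] ≈ 1278.750.

E[X] = C(33,4)·2^(1−C(4,2)) = 5115/4 ≈ 1278.750.


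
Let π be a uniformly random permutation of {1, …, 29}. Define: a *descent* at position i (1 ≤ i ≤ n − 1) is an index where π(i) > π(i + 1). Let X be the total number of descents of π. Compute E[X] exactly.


Write X = Σ X_I over i = 1, …, 28, with X_I the indicator of one descent.
There are 28 indicators.
For each fixed i, the pair (π(i), π(i+1)) is a uniformly random ordered pair of distinct values from {1, …, 29}; by symmetry P[π(i) > π(i+1)] = 1/2.
By linearity: E[X] = 28 · (1/2) = (29 − 1) · (1/2) = 14 ≈ 14.000000.

E[X] = 14 = 14.000000.


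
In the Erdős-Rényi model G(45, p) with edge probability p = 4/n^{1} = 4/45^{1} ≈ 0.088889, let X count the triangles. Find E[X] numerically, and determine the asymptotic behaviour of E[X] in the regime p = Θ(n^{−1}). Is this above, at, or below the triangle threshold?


Number of potential triangles: C(45, 3) = 14190.
Each occurs with probability p³ ≈ (0.088889)³ ≈ 7.0233196e-04.
By linearity: E[X] = C(45, 3)·p³ ≈ 14190 · 7.0233196e-04 ≈ 9.96609.
Here α = 1, so p = 4/n is exactly at the triangle threshold p ~ 1/n. Asymptotically E[X] → c³/6 = 4³/6 = 32/3 ≈ 10.66667, a bounded constant. In this regime the triangle count is asymptotically Poisson(c³/6).

E[X] ≈ 9.96609; in regime p = Θ(1/n^{1}) E[X] stays bounded (at the triangle threshold p ~ 1/n).


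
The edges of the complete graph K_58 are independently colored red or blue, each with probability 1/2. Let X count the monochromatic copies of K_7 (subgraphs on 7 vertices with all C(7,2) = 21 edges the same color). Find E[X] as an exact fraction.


Let X = Σ_S X_S over the C(58, 7) = 300674088 subsets S of size 7, where X_S = 1 if the K_7 on S is monochromatic.
For a fixed S, the K_7 on S has C(7, 2) = 21 edges. P[all 21 edges red] = (1/2)^21, and likewise for blue, so P[monochromatic] = 2·(1/2)^21 = 2^{1 − 21} = 1/1048576.
Summing: E[X] = C(58, 7) · 2^{1 − 21} = 300674088 · 1/1048576 = 37584261/131072.
Numerically: E[X] ≈ 286.74516.

E[X] = C(58,7)·2^(1−C(7,2)) = 37584261/131072 ≈ 286.74516.


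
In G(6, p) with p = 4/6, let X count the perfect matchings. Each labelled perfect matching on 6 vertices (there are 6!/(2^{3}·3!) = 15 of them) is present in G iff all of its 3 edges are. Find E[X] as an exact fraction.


K_6 has 6!/(2^{3}·3!) = 15 labelled perfect matchings.
For each such perfect matching H, let X_H = 1 if all 3 edges of H are present in G. Then P[X_H = 1] = p^{3} = (2/3)^{3} = 8/27.
By linearity: E[X] = Σ_H E[X_H] = 15 · p^{3} = 15 · 8/27 = 40/9.
Numerically: E[X] ≈ 4.444.

E[X] = 15 · (2/3)^{3} = 40/9 ≈ 4.444.


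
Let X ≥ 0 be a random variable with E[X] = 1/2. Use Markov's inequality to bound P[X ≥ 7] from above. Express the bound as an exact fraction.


μ = E[X] = 1/2, a = 7.
Markov: P[X ≥ 7] ≤ μ/a = (1/2)/7 = 1/14.
Numerically: ≈ 0.0714.
(Since a = 7 > μ = 0.5000, the bound 1/14 is < 1 and informative.)

P[X ≥ 7] ≤ 1/14 ≈ 0.0714.


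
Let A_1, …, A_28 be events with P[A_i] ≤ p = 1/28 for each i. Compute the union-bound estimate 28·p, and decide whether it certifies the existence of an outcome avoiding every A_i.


Union bound: P[∪_{i=1}^{28} A_i] ≤ Σ_i P[A_i] ≤ 28·p = 28·(1/28) = 1.
Numerically: 1 ≈ 1.000000.
Is 1 < 1? NO.
Since the bound 1 is ≥ 1, the union bound is uninformative here; it does NOT by itself certify existence.

28·p = 1 ≈ 1.000000; existence NOT certified by the union bound.


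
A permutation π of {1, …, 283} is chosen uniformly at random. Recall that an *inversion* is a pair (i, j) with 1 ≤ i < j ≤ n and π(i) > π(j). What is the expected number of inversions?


Write X = Σ X_I over the C(283, 2) = 39903 pairs i < j, with X_I the indicator of one inversion.
There are 39903 indicators.
For each fixed pair i < j, the values π(i) and π(j) are two distinct elements of {1, …, 283} in uniformly random order; by symmetry P[π(i) > π(j)] = 1/2.
By linearity: E[X] = 39903 · (1/2) = C(283, 2) · (1/2) = 39903/2 = 39903/2 ≈ 19951.500000.

E[X] = 39903/2 = 19951.500000.


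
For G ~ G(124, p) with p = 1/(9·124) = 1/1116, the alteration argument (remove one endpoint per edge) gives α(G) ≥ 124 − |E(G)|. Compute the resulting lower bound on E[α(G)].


E[|E(G)|] = C(124, 2)·p = 7626 · (1/1116) = 41/6.
E[α(G)] ≥ n − E[|E(G)|] = 124 − 41/6 = 703/6.
Numerically: ≈ 117.1667.
(This is only a lower bound; the true E[α(G)] may be larger.)

E[α(G)] ≥ 703/6 ≈ 117.1667.


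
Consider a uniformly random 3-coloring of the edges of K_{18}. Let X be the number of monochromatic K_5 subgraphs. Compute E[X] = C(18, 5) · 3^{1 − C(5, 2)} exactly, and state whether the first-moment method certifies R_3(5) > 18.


E[X] = C(18, 5) · 3^{1 − 10} = 8568 · 3^{−9} = 8568/19683.
As a reduced fraction: E[X] = 952/2187 ≈ 0.4353.
Is E[X] < 1? YES.
Since E[X] < 1, there exists a 3-coloring of K_{18} with no monochromatic K_5; hence R_3(5) > 18.

E[X] = 952/2187 ≈ 0.4353; E[X] < 1, so R_3(5) > 18.


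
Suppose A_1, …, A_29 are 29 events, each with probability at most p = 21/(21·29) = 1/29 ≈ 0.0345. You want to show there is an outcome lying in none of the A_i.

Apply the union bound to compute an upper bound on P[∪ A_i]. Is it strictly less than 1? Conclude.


Union bound: P[∪_{i=1}^{29} A_i] ≤ Σ_i P[A_i] ≤ 29·p = 29·(1/29) = 1.
Numerically: 1 ≈ 1.0000.
Is 1 < 1? NO.
Since the bound 1 is ≥ 1, the union bound is uninformative here; it does NOT by itself certify existence.

29·p = 1 ≈ 1.0000; existence NOT certified by the union bound.
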